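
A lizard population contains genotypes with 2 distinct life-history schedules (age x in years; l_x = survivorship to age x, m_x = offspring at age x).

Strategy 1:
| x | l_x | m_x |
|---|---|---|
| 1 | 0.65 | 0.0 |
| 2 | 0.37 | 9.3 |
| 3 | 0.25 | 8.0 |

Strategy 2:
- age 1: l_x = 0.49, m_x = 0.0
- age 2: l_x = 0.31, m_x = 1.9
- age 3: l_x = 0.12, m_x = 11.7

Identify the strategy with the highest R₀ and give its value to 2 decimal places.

5.44

Strategy 1: R₀ = 0.65×0.0 + 0.37×9.3 + 0.25×8.0 = 5.4410
Strategy 2: R₀ = 0.49×0.0 + 0.31×1.9 + 0.12×11.7 = 1.9930
Highest R₀: strategy 1 with 5.4410.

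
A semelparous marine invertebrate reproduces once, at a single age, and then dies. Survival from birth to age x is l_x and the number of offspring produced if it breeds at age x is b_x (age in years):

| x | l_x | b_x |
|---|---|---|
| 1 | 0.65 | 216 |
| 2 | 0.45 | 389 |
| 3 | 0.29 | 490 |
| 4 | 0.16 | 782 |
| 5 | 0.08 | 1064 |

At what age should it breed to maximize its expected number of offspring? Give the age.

2

Expected offspring if breeding at age x = l_x × b_x:
  age 1: 0.65 × 216 = 140.400
  age 2: 0.45 × 389 = 175.050
  age 3: 0.29 × 490 = 142.100
  age 4: 0.16 × 782 = 125.120
  age 5: 0.08 × 1064 = 85.120
Maximum at age 2 (175.050).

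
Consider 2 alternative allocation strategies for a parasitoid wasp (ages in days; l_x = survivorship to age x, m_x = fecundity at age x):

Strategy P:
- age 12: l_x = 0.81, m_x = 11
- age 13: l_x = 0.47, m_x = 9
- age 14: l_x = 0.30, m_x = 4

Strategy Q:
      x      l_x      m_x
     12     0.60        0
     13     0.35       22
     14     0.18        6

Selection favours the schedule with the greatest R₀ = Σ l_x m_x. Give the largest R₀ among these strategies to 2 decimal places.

14.34

Strategy P: R₀ = 0.81×11 + 0.47×9 + 0.30×4 = 14.3400
Strategy Q: R₀ = 0.60×0 + 0.35×22 + 0.18×6 = 8.7800
Highest R₀: strategy P with 14.3400.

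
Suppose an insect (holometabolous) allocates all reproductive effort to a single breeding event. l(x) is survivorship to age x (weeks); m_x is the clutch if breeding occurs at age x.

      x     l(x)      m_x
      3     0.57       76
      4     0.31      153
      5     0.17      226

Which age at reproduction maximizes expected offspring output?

Expected offspring if breeding at age x = l(x) × m_x:
  age 3: 0.57 × 76 = 43.320
  age 4: 0.31 × 153 = 47.430
  age 5: 0.17 × 226 = 38.420
Maximum at age 4 (47.430).

4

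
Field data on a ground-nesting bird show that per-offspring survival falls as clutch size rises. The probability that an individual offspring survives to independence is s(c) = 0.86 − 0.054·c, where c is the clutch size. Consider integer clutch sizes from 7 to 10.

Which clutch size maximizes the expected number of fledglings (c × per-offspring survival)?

8

Expected fledglings = c × s(c):
  c=7: 7 × 0.482 = 3.374
  c=8: 8 × 0.428 = 3.424
  c=9: 9 × 0.374 = 3.366
  c=10: 10 × 0.320 = 3.200
Maximum at c = 8 (3.424 fledglings).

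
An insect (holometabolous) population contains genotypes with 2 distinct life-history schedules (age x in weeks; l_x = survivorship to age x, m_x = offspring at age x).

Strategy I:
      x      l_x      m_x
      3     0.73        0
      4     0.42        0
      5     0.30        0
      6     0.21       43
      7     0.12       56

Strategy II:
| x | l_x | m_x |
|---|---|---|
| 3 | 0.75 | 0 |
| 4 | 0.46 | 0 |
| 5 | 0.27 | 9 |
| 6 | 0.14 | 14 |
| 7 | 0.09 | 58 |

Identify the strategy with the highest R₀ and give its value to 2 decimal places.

15.75

Strategy I: R₀ = 0.73×0 + 0.42×0 + 0.30×0 + 0.21×43 + 0.12×56 = 15.7500
Strategy II: R₀ = 0.75×0 + 0.46×0 + 0.27×9 + 0.14×14 + 0.09×58 = 9.6100
Highest R₀: strategy I with 15.7500.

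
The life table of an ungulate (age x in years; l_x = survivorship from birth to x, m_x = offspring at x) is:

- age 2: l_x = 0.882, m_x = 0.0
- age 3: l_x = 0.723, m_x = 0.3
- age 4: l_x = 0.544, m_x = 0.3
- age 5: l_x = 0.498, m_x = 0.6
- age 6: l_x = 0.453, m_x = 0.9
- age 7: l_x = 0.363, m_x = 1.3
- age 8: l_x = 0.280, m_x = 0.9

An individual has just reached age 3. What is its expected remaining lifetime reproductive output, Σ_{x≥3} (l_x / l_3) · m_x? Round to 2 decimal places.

2.50

l_3 = 0.723. Conditional survival from age 3 to x is l_x / l_3.
  x=3: (0.723/0.723) × 0.3 = 0.3000
  x=4: (0.544/0.723) × 0.3 = 0.2257
  x=5: (0.498/0.723) × 0.6 = 0.4133
  x=6: (0.453/0.723) × 0.9 = 0.5639
  x=7: (0.363/0.723) × 1.3 = 0.6527
  x=8: (0.280/0.723) × 0.9 = 0.3485
Sum = 0.3000 + 0.2257 + 0.4133 + 0.5639 + 0.6527 + 0.3485 = 2.5041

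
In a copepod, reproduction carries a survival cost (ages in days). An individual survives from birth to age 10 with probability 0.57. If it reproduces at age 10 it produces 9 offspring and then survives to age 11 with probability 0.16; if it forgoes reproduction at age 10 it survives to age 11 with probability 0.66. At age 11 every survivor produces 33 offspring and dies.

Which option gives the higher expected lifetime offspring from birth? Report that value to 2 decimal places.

breed at age 10: R₀ = 0.57 × (9 + 0.16 × 33) = 0.57 × 14.2800 = 8.1396
delay to age 11: R₀ = 0.57 × (0.66 × 33) = 0.57 × 21.7800 = 12.4146
Higher: delay to age 11 (12.4146).

12.41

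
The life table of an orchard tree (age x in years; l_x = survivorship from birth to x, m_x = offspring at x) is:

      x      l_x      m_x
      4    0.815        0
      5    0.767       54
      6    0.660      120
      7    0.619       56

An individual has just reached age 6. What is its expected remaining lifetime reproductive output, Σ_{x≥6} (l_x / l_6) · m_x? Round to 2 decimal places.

172.52

l_6 = 0.660. Conditional survival from age 6 to x is l_x / l_6.
  x=6: (0.660/0.660) × 120 = 120.0000
  x=7: (0.619/0.660) × 56 = 52.5212
Sum = 120.0000 + 52.5212 = 172.5212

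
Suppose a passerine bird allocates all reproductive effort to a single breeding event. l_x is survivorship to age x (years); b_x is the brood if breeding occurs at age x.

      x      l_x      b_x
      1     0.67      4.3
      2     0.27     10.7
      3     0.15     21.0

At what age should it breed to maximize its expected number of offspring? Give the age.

3

Expected offspring if breeding at age x = l_x × b_x:
  age 1: 0.67 × 4.3 = 2.881
  age 2: 0.27 × 10.7 = 2.889
  age 3: 0.15 × 21.0 = 3.150
Maximum at age 3 (3.150).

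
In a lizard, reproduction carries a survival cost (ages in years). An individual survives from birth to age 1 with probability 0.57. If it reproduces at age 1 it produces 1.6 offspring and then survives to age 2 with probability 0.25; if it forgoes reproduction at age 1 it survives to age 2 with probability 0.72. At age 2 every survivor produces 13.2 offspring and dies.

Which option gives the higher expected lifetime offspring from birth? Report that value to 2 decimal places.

5.42

breed at age 1: R₀ = 0.57 × (1.6 + 0.25 × 13.2) = 0.57 × 4.9000 = 2.7930
delay to age 2: R₀ = 0.57 × (0.72 × 13.2) = 0.57 × 9.5040 = 5.4173
Higher: delay to age 2 (5.4173).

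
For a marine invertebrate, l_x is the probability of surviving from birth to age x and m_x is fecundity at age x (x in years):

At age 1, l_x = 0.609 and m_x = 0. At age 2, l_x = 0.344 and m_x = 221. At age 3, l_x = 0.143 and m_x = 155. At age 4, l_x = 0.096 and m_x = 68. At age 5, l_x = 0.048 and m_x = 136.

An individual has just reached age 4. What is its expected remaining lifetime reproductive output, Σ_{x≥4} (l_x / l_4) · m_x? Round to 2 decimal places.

136.00

l_4 = 0.096. Conditional survival from age 4 to x is l_x / l_4.
  x=4: (0.096/0.096) × 68 = 68.0000
  x=5: (0.048/0.096) × 136 = 68.0000
Sum = 68.0000 + 68.0000 = 136.0000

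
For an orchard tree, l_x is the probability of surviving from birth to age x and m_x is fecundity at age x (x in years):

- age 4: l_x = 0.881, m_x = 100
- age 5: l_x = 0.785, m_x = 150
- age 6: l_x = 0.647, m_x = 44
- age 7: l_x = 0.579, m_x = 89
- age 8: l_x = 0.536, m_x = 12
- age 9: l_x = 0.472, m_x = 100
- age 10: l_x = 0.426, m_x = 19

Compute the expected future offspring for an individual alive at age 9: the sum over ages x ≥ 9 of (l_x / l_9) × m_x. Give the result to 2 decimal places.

l_9 = 0.472. Conditional survival from age 9 to x is l_x / l_9.
  x=9: (0.472/0.472) × 100 = 100.0000
  x=10: (0.426/0.472) × 19 = 17.1483
Sum = 100.0000 + 17.1483 = 117.1483

117.15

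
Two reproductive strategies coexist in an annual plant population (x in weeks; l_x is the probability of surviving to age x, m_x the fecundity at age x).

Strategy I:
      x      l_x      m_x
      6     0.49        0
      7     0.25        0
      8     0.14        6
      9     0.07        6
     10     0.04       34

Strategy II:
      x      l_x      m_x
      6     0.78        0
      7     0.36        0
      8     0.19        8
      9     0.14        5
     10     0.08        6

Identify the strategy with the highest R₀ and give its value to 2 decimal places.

Strategy I: R₀ = 0.49×0 + 0.25×0 + 0.14×6 + 0.07×6 + 0.04×34 = 2.6200
Strategy II: R₀ = 0.78×0 + 0.36×0 + 0.19×8 + 0.14×5 + 0.08×6 = 2.7000
Highest R₀: strategy II with 2.7000.

2.70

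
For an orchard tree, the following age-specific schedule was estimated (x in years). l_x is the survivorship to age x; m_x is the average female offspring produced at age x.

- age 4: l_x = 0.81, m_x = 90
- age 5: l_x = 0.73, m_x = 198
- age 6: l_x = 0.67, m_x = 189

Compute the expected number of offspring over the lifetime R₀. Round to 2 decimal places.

344.07

R₀ = Σ l_x m_x:
  age 4: 0.81 × 90 = 72.9000
  age 5: 0.73 × 198 = 144.5400
  age 6: 0.67 × 189 = 126.6300
R₀ = 72.9000 + 144.5400 + 126.6300 = 344.0700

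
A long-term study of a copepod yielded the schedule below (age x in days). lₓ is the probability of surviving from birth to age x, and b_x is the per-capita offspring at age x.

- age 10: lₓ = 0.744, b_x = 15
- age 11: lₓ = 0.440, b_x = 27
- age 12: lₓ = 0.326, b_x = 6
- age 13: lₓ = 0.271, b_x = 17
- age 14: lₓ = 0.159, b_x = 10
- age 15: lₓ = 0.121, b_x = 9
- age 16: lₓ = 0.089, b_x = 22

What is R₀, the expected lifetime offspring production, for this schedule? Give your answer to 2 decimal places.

R₀ = Σ lₓ b_x:
  age 10: 0.744 × 15 = 11.1600
  age 11: 0.440 × 27 = 11.8800
  age 12: 0.326 × 6 = 1.9560
  age 13: 0.271 × 17 = 4.6070
  age 14: 0.159 × 10 = 1.5900
  age 15: 0.121 × 9 = 1.0890
  age 16: 0.089 × 22 = 1.9580
R₀ = 11.1600 + 11.8800 + 1.9560 + 4.6070 + 1.5900 + 1.0890 + 1.9580 = 34.2400

34.24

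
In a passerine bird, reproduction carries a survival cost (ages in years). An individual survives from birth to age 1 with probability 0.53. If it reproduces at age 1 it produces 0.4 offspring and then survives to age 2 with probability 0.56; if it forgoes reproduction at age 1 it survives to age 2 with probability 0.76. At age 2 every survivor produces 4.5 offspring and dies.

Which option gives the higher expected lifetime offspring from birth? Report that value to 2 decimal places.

breed at age 1: R₀ = 0.53 × (0.4 + 0.56 × 4.5) = 0.53 × 2.9200 = 1.5476
delay to age 2: R₀ = 0.53 × (0.76 × 4.5) = 0.53 × 3.4200 = 1.8126
Higher: delay to age 2 (1.8126).

1.81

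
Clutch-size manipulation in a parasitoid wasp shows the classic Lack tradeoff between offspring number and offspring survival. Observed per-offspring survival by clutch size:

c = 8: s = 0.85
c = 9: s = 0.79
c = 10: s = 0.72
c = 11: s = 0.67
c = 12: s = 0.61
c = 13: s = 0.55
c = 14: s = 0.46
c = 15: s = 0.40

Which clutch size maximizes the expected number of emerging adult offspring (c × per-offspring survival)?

11

Expected emerging adult offspring = c × s(c):
  c=8: 8 × 0.85 = 6.800
  c=9: 9 × 0.79 = 7.110
  c=10: 10 × 0.72 = 7.200
  c=11: 11 × 0.67 = 7.370
  c=12: 12 × 0.61 = 7.320
  c=13: 13 × 0.55 = 7.150
  c=14: 14 × 0.46 = 6.440
  c=15: 15 × 0.40 = 6.000
Maximum at c = 11 (7.370 emerging adult offspring).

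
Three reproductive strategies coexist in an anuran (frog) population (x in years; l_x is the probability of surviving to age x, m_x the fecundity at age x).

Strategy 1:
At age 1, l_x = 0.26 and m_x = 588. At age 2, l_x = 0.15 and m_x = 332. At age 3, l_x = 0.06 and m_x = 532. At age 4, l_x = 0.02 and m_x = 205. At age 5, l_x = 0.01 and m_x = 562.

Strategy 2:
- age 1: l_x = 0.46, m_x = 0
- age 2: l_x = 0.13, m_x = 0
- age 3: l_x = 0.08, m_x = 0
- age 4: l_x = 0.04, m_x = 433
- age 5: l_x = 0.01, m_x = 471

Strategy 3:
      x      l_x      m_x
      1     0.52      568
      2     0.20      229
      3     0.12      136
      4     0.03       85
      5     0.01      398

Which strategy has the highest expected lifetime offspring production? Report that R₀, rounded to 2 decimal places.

Strategy 1: R₀ = 0.26×588 + 0.15×332 + 0.06×532 + 0.02×205 + 0.01×562 = 244.3200
Strategy 2: R₀ = 0.46×0 + 0.13×0 + 0.08×0 + 0.04×433 + 0.01×471 = 22.0300
Strategy 3: R₀ = 0.52×568 + 0.20×229 + 0.12×136 + 0.03×85 + 0.01×398 = 364.0100
Highest R₀: strategy 3 with 364.0100.

364.01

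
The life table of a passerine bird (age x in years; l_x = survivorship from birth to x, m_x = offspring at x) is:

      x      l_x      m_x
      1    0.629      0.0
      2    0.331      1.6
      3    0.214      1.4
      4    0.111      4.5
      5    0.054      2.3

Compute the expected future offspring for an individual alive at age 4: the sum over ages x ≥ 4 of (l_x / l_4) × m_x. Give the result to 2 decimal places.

l_4 = 0.111. Conditional survival from age 4 to x is l_x / l_4.
  x=4: (0.111/0.111) × 4.5 = 4.5000
  x=5: (0.054/0.111) × 2.3 = 1.1189
Sum = 4.5000 + 1.1189 = 5.6189

5.62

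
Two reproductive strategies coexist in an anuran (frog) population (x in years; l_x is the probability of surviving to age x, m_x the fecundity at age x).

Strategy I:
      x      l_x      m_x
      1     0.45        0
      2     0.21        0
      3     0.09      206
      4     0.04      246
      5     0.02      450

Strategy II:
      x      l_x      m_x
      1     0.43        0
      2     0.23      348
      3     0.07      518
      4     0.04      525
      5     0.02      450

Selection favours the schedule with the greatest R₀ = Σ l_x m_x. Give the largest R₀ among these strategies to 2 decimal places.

Strategy I: R₀ = 0.45×0 + 0.21×0 + 0.09×206 + 0.04×246 + 0.02×450 = 37.3800
Strategy II: R₀ = 0.43×0 + 0.23×348 + 0.07×518 + 0.04×525 + 0.02×450 = 146.3000
Highest R₀: strategy II with 146.3000.

146.30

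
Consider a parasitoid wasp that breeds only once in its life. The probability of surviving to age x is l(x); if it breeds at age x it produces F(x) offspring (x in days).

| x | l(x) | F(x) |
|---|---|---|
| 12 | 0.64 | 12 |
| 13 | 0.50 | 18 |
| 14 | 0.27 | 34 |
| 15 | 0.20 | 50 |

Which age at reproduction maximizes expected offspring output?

Expected offspring if breeding at age x = l(x) × F(x):
  age 12: 0.64 × 12 = 7.680
  age 13: 0.50 × 18 = 9.000
  age 14: 0.27 × 34 = 9.180
  age 15: 0.20 × 50 = 10.000
Maximum at age 15 (10.000).

15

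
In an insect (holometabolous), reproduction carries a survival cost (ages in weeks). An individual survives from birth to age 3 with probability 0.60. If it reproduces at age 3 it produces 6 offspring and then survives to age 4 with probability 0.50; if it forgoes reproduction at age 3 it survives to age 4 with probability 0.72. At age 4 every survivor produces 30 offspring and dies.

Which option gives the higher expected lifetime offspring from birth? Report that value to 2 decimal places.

breed at age 3: R₀ = 0.60 × (6 + 0.50 × 30) = 0.60 × 21.0000 = 12.6000
delay to age 4: R₀ = 0.60 × (0.72 × 30) = 0.60 × 21.6000 = 12.9600
Higher: delay to age 4 (12.9600).

12.96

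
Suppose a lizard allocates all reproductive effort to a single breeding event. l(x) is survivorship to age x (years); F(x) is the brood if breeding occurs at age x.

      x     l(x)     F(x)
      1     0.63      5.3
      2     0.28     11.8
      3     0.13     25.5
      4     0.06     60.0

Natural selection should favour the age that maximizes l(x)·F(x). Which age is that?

4

Expected offspring if breeding at age x = l(x) × F(x):
  age 1: 0.63 × 5.3 = 3.339
  age 2: 0.28 × 11.8 = 3.304
  age 3: 0.13 × 25.5 = 3.315
  age 4: 0.06 × 60.0 = 3.600
Maximum at age 4 (3.600).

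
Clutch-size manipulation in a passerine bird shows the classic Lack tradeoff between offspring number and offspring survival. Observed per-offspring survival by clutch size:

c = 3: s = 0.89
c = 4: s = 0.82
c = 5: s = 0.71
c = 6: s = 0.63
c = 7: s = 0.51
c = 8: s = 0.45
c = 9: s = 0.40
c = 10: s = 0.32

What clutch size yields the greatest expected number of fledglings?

6

Expected fledglings = c × s(c):
  c=3: 3 × 0.89 = 2.670
  c=4: 4 × 0.82 = 3.280
  c=5: 5 × 0.71 = 3.550
  c=6: 6 × 0.63 = 3.780
  c=7: 7 × 0.51 = 3.570
  c=8: 8 × 0.45 = 3.600
  c=9: 9 × 0.40 = 3.600
  c=10: 10 × 0.32 = 3.200
Maximum at c = 6 (3.780 fledglings).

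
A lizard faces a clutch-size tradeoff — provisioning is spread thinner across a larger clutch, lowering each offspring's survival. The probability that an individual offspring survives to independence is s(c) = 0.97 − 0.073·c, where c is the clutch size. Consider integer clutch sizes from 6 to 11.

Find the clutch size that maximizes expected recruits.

7

Expected recruits = c × s(c):
  c=6: 6 × 0.532 = 3.192
  c=7: 7 × 0.459 = 3.213
  c=8: 8 × 0.386 = 3.088
  c=9: 9 × 0.313 = 2.817
  c=10: 10 × 0.240 = 2.400
  c=11: 11 × 0.167 = 1.837
Maximum at c = 7 (3.213 recruits).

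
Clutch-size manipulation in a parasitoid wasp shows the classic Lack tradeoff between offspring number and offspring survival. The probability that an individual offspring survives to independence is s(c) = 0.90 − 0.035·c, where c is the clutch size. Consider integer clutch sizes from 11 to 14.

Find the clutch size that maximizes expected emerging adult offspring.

Expected emerging adult offspring = c × s(c):
  c=11: 11 × 0.515 = 5.665
  c=12: 12 × 0.480 = 5.760
  c=13: 13 × 0.445 = 5.785
  c=14: 14 × 0.410 = 5.740
Maximum at c = 13 (5.785 emerging adult offspring).

13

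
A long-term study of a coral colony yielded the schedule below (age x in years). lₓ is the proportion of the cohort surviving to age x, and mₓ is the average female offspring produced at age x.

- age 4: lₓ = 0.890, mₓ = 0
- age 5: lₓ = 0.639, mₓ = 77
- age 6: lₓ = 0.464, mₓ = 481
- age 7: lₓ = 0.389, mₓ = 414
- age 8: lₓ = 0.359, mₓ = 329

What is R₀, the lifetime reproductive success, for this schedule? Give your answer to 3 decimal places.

R₀ = Σ lₓ mₓ:
  age 4: 0.890 × 0 = 0.0000
  age 5: 0.639 × 77 = 49.2030
  age 6: 0.464 × 481 = 223.1840
  age 7: 0.389 × 414 = 161.0460
  age 8: 0.359 × 329 = 118.1110
R₀ = 0.0000 + 49.2030 + 223.1840 + 161.0460 + 118.1110 = 551.5440

551.544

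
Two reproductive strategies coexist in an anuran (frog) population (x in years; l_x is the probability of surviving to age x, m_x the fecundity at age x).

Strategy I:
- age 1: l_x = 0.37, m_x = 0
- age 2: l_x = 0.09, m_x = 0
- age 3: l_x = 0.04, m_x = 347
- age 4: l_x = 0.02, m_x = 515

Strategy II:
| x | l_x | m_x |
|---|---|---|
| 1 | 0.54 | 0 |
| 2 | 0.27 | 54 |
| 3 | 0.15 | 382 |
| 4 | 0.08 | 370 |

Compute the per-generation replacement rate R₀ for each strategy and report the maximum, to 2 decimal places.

101.48

Strategy I: R₀ = 0.37×0 + 0.09×0 + 0.04×347 + 0.02×515 = 24.1800
Strategy II: R₀ = 0.54×0 + 0.27×54 + 0.15×382 + 0.08×370 = 101.4800
Highest R₀: strategy II with 101.4800.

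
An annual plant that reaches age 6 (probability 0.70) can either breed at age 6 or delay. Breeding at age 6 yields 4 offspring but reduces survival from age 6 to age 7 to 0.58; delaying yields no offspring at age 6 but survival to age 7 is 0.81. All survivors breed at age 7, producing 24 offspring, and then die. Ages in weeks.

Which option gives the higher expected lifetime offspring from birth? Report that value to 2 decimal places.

breed at age 6: R₀ = 0.70 × (4 + 0.58 × 24) = 0.70 × 17.9200 = 12.5440
delay to age 7: R₀ = 0.70 × (0.81 × 24) = 0.70 × 19.4400 = 13.6080
Higher: delay to age 7 (13.6080).

13.61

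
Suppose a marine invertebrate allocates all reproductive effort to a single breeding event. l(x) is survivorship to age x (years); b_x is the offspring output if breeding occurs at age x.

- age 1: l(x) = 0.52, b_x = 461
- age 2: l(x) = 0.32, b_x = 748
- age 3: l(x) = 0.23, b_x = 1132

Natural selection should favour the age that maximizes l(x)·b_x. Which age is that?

Expected offspring if breeding at age x = l(x) × b_x:
  age 1: 0.52 × 461 = 239.720
  age 2: 0.32 × 748 = 239.360
  age 3: 0.23 × 1132 = 260.360
Maximum at age 3 (260.360).

3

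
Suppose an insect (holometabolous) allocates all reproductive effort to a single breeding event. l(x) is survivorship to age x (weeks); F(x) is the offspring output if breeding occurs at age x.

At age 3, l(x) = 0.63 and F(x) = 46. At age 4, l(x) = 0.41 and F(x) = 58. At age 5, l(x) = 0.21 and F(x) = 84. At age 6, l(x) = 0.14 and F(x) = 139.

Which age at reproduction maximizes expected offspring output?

3

Expected offspring if breeding at age x = l(x) × F(x):
  age 3: 0.63 × 46 = 28.980
  age 4: 0.41 × 58 = 23.780
  age 5: 0.21 × 84 = 17.640
  age 6: 0.14 × 139 = 19.460
Maximum at age 3 (28.980).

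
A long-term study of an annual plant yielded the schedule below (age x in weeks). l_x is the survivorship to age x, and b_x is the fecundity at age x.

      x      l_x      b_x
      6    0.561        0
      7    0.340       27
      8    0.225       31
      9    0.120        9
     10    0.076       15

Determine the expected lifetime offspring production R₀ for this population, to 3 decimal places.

18.375

R₀ = Σ l_x b_x:
  age 6: 0.561 × 0 = 0.0000
  age 7: 0.340 × 27 = 9.1800
  age 8: 0.225 × 31 = 6.9750
  age 9: 0.120 × 9 = 1.0800
  age 10: 0.076 × 15 = 1.1400
R₀ = 0.0000 + 9.1800 + 6.9750 + 1.0800 + 1.1400 = 18.3750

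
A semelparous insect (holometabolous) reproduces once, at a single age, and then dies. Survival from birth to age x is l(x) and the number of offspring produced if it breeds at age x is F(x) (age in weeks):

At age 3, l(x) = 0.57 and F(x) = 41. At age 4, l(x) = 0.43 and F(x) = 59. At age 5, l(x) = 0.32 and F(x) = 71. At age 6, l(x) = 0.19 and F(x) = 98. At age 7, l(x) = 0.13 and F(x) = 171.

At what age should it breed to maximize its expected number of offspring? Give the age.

4

Expected offspring if breeding at age x = l(x) × F(x):
  age 3: 0.57 × 41 = 23.370
  age 4: 0.43 × 59 = 25.370
  age 5: 0.32 × 71 = 22.720
  age 6: 0.19 × 98 = 18.620
  age 7: 0.13 × 171 = 22.230
Maximum at age 4 (25.370).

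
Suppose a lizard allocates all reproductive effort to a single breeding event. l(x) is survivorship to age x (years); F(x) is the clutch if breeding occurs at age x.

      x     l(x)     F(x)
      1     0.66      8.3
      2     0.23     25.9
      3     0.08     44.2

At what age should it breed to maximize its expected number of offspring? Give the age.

2

Expected offspring if breeding at age x = l(x) × F(x):
  age 1: 0.66 × 8.3 = 5.478
  age 2: 0.23 × 25.9 = 5.957
  age 3: 0.08 × 44.2 = 3.536
Maximum at age 2 (5.957).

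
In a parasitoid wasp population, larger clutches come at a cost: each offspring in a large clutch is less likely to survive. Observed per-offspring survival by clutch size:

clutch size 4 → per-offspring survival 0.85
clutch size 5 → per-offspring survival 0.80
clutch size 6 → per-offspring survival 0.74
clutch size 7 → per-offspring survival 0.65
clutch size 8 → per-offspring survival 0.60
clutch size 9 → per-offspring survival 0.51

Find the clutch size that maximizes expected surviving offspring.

Expected surviving offspring = c × s(c):
  c=4: 4 × 0.85 = 3.400
  c=5: 5 × 0.80 = 4.000
  c=6: 6 × 0.74 = 4.440
  c=7: 7 × 0.65 = 4.550
  c=8: 8 × 0.60 = 4.800
  c=9: 9 × 0.51 = 4.590
Maximum at c = 8 (4.800 surviving offspring).

8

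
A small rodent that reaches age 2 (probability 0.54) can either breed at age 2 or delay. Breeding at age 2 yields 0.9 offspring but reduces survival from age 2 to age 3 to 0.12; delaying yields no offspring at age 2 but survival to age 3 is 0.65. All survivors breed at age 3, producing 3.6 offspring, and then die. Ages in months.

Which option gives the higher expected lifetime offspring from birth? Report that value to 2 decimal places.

1.26

breed at age 2: R₀ = 0.54 × (0.9 + 0.12 × 3.6) = 0.54 × 1.3320 = 0.7193
delay to age 3: R₀ = 0.54 × (0.65 × 3.6) = 0.54 × 2.3400 = 1.2636
Higher: delay to age 3 (1.2636).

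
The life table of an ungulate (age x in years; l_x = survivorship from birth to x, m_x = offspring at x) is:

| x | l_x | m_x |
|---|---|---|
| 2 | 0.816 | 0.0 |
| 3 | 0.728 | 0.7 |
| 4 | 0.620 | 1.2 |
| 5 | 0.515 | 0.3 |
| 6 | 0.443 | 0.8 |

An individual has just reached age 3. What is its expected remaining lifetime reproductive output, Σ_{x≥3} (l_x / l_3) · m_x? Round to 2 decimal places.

2.42

l_3 = 0.728. Conditional survival from age 3 to x is l_x / l_3.
  x=3: (0.728/0.728) × 0.7 = 0.7000
  x=4: (0.620/0.728) × 1.2 = 1.0220
  x=5: (0.515/0.728) × 0.3 = 0.2122
  x=6: (0.443/0.728) × 0.8 = 0.4868
Sum = 0.7000 + 1.0220 + 0.2122 + 0.4868 = 2.4210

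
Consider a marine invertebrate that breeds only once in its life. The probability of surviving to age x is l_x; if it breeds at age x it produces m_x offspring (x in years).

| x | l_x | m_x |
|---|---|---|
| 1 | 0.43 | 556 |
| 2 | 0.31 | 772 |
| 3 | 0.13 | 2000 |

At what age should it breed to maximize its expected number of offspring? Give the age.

Expected offspring if breeding at age x = l_x × m_x:
  age 1: 0.43 × 556 = 239.080
  age 2: 0.31 × 772 = 239.320
  age 3: 0.13 × 2000 = 260.000
Maximum at age 3 (260.000).

3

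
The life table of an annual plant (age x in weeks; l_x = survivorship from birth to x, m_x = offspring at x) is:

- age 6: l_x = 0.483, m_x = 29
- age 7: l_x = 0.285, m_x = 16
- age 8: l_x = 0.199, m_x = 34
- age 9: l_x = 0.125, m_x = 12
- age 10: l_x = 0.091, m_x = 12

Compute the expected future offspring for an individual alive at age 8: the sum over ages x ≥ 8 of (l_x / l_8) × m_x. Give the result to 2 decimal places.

l_8 = 0.199. Conditional survival from age 8 to x is l_x / l_8.
  x=8: (0.199/0.199) × 34 = 34.0000
  x=9: (0.125/0.199) × 12 = 7.5377
  x=10: (0.091/0.199) × 12 = 5.4874
Sum = 34.0000 + 7.5377 + 5.4874 = 47.0251

47.03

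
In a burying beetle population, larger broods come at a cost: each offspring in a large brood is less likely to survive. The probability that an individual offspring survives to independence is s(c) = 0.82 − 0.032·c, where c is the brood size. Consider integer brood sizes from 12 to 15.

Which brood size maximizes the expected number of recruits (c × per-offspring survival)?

Expected recruits = c × s(c):
  c=12: 12 × 0.436 = 5.232
  c=13: 13 × 0.404 = 5.252
  c=14: 14 × 0.372 = 5.208
  c=15: 15 × 0.340 = 5.100
Maximum at c = 13 (5.252 recruits).

13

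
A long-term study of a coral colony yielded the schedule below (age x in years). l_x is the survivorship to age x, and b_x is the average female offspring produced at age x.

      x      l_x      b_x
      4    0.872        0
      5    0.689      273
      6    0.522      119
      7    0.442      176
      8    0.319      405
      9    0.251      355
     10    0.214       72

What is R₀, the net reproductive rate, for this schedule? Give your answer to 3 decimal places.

R₀ = Σ l_x b_x:
  age 4: 0.872 × 0 = 0.0000
  age 5: 0.689 × 273 = 188.0970
  age 6: 0.522 × 119 = 62.1180
  age 7: 0.442 × 176 = 77.7920
  age 8: 0.319 × 405 = 129.1950
  age 9: 0.251 × 355 = 89.1050
  age 10: 0.214 × 72 = 15.4080
R₀ = 0.0000 + 188.0970 + 62.1180 + 77.7920 + 129.1950 + 89.1050 + 15.4080 = 561.7150

561.715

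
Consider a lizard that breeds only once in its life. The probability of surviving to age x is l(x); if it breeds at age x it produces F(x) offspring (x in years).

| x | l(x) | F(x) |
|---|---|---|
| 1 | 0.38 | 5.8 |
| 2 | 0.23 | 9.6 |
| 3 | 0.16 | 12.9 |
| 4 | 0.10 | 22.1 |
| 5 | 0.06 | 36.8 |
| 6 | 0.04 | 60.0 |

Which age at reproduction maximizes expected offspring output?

Expected offspring if breeding at age x = l(x) × F(x):
  age 1: 0.38 × 5.8 = 2.204
  age 2: 0.23 × 9.6 = 2.208
  age 3: 0.16 × 12.9 = 2.064
  age 4: 0.10 × 22.1 = 2.210
  age 5: 0.06 × 36.8 = 2.208
  age 6: 0.04 × 60.0 = 2.400
Maximum at age 6 (2.400).

6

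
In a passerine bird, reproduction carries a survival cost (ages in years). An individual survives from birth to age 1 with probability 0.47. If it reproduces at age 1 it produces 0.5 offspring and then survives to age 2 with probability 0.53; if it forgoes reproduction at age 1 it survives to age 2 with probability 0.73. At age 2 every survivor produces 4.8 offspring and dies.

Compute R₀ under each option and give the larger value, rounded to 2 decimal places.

1.65

breed at age 1: R₀ = 0.47 × (0.5 + 0.53 × 4.8) = 0.47 × 3.0440 = 1.4307
delay to age 2: R₀ = 0.47 × (0.73 × 4.8) = 0.47 × 3.5040 = 1.6469
Higher: delay to age 2 (1.6469).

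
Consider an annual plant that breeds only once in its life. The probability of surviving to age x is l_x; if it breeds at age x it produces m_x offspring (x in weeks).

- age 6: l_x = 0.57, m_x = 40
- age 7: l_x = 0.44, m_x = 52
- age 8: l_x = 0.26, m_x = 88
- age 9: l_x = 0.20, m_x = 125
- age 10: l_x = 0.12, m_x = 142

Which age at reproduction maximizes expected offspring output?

9

Expected offspring if breeding at age x = l_x × m_x:
  age 6: 0.57 × 40 = 22.800
  age 7: 0.44 × 52 = 22.880
  age 8: 0.26 × 88 = 22.880
  age 9: 0.20 × 125 = 25.000
  age 10: 0.12 × 142 = 17.040
Maximum at age 9 (25.000).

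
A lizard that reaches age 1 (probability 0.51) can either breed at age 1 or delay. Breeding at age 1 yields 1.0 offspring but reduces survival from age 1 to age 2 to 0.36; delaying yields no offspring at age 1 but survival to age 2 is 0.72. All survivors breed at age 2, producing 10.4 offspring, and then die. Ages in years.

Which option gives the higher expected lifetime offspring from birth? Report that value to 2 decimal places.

3.82

breed at age 1: R₀ = 0.51 × (1.0 + 0.36 × 10.4) = 0.51 × 4.7440 = 2.4194
delay to age 2: R₀ = 0.51 × (0.72 × 10.4) = 0.51 × 7.4880 = 3.8189
Higher: delay to age 2 (3.8189).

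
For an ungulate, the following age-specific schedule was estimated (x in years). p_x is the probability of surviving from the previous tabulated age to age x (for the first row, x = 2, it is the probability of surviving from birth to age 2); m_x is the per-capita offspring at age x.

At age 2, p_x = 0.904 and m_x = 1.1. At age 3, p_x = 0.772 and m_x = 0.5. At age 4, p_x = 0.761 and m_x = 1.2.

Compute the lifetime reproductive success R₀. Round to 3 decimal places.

1.981

Survivorship from birth: l_x = p_2·p_3·…·p_x.
  l_2 = 0.90400
  l_3 = 0.69789
  l_4 = 0.53109
R₀ = Σ l_x m_x:
  age 2: 0.90400 × 1.1 = 0.9944
  age 3: 0.69789 × 0.5 = 0.3489
  age 4: 0.53109 × 1.2 = 0.6373
R₀ = 0.9944 + 0.3489 + 0.6373 = 1.9807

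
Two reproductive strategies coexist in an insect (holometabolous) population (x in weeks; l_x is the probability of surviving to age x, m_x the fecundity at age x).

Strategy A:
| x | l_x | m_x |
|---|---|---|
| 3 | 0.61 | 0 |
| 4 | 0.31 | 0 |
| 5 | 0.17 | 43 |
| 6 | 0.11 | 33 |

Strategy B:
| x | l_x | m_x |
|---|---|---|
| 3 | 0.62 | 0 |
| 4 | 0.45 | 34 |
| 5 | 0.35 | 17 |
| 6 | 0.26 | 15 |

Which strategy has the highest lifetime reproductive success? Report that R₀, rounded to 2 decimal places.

25.15

Strategy A: R₀ = 0.61×0 + 0.31×0 + 0.17×43 + 0.11×33 = 10.9400
Strategy B: R₀ = 0.62×0 + 0.45×34 + 0.35×17 + 0.26×15 = 25.1500
Highest R₀: strategy B with 25.1500.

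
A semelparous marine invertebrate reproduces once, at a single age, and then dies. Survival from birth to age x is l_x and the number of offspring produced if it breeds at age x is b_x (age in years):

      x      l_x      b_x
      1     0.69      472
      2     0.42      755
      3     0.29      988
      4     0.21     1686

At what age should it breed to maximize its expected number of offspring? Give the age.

Expected offspring if breeding at age x = l_x × b_x:
  age 1: 0.69 × 472 = 325.680
  age 2: 0.42 × 755 = 317.100
  age 3: 0.29 × 988 = 286.520
  age 4: 0.21 × 1686 = 354.060
Maximum at age 4 (354.060).

4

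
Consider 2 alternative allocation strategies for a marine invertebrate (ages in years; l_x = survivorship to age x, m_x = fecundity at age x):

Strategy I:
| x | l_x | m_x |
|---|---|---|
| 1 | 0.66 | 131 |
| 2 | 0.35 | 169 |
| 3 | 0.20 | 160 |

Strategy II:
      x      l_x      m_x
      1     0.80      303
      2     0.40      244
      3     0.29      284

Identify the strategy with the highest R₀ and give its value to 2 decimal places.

Strategy I: R₀ = 0.66×131 + 0.35×169 + 0.20×160 = 177.6100
Strategy II: R₀ = 0.80×303 + 0.40×244 + 0.29×284 = 422.3600
Highest R₀: strategy II with 422.3600.

422.36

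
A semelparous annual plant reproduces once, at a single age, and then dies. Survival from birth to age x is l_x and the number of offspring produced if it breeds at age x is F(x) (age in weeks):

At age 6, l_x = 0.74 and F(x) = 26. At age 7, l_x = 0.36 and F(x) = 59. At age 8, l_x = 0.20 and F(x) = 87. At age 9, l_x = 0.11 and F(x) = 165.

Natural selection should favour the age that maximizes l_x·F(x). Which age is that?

7

Expected offspring if breeding at age x = l_x × F(x):
  age 6: 0.74 × 26 = 19.240
  age 7: 0.36 × 59 = 21.240
  age 8: 0.20 × 87 = 17.400
  age 9: 0.11 × 165 = 18.150
Maximum at age 7 (21.240).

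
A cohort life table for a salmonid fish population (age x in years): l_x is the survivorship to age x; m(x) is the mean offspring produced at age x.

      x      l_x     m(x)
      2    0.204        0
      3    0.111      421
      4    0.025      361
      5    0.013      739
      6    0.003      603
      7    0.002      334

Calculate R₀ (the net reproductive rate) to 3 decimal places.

67.840

R₀ = Σ l_x m(x):
  age 2: 0.204 × 0 = 0.0000
  age 3: 0.111 × 421 = 46.7310
  age 4: 0.025 × 361 = 9.0250
  age 5: 0.013 × 739 = 9.6070
  age 6: 0.003 × 603 = 1.8090
  age 7: 0.002 × 334 = 0.6680
R₀ = 0.0000 + 46.7310 + 9.0250 + 9.6070 + 1.8090 + 0.6680 = 67.8400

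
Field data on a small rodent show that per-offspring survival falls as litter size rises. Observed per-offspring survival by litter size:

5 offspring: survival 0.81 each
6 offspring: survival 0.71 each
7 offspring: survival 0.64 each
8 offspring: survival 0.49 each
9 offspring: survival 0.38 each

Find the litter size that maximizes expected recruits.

7

Expected recruits = c × s(c):
  c=5: 5 × 0.81 = 4.050
  c=6: 6 × 0.71 = 4.260
  c=7: 7 × 0.64 = 4.480
  c=8: 8 × 0.49 = 3.920
  c=9: 9 × 0.38 = 3.420
Maximum at c = 7 (4.480 recruits).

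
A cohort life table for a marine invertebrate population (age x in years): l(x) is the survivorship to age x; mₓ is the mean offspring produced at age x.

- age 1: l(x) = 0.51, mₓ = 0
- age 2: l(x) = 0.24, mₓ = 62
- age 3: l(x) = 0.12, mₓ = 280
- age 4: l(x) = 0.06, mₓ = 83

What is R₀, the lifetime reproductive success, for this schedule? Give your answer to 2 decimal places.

53.46

R₀ = Σ l(x) mₓ:
  age 1: 0.51 × 0 = 0.0000
  age 2: 0.24 × 62 = 14.8800
  age 3: 0.12 × 280 = 33.6000
  age 4: 0.06 × 83 = 4.9800
R₀ = 0.0000 + 14.8800 + 33.6000 + 4.9800 = 53.4600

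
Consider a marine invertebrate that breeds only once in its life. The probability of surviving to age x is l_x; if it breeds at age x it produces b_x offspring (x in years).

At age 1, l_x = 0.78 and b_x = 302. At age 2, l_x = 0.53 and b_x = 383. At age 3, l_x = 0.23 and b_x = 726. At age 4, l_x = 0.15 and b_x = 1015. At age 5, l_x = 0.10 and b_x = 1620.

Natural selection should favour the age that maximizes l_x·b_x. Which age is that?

Expected offspring if breeding at age x = l_x × b_x:
  age 1: 0.78 × 302 = 235.560
  age 2: 0.53 × 383 = 202.990
  age 3: 0.23 × 726 = 166.980
  age 4: 0.15 × 1015 = 152.250
  age 5: 0.10 × 1620 = 162.000
Maximum at age 1 (235.560).

1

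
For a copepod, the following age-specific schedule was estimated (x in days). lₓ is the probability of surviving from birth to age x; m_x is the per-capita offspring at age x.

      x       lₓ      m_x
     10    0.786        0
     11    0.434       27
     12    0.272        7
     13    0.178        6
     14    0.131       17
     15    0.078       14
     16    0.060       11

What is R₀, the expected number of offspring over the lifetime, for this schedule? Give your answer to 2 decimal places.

18.67

R₀ = Σ lₓ m_x:
  age 10: 0.786 × 0 = 0.0000
  age 11: 0.434 × 27 = 11.7180
  age 12: 0.272 × 7 = 1.9040
  age 13: 0.178 × 6 = 1.0680
  age 14: 0.131 × 17 = 2.2270
  age 15: 0.078 × 14 = 1.0920
  age 16: 0.060 × 11 = 0.6600
R₀ = 0.0000 + 11.7180 + 1.9040 + 1.0680 + 2.2270 + 1.0920 + 0.6600 = 18.6690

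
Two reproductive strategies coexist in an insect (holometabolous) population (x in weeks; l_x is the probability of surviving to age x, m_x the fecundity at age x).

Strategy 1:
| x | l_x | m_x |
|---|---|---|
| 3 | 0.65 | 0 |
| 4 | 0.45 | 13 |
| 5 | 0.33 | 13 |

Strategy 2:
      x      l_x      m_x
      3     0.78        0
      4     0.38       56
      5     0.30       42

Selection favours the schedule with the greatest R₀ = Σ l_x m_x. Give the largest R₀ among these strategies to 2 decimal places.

Strategy 1: R₀ = 0.65×0 + 0.45×13 + 0.33×13 = 10.1400
Strategy 2: R₀ = 0.78×0 + 0.38×56 + 0.30×42 = 33.8800
Highest R₀: strategy 2 with 33.8800.

33.88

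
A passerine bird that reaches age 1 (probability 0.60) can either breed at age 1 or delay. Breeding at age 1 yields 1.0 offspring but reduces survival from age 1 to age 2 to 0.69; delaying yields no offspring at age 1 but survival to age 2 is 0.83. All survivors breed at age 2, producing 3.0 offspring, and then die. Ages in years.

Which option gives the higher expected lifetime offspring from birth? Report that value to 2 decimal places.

breed at age 1: R₀ = 0.60 × (1.0 + 0.69 × 3.0) = 0.60 × 3.0700 = 1.8420
delay to age 2: R₀ = 0.60 × (0.83 × 3.0) = 0.60 × 2.4900 = 1.4940
Higher: breed at age 1 (1.8420).

1.84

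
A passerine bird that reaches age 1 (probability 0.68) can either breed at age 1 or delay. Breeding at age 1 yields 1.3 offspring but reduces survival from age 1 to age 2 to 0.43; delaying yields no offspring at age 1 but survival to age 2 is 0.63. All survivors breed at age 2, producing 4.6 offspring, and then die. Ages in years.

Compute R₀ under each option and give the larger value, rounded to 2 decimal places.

2.23

breed at age 1: R₀ = 0.68 × (1.3 + 0.43 × 4.6) = 0.68 × 3.2780 = 2.2290
delay to age 2: R₀ = 0.68 × (0.63 × 4.6) = 0.68 × 2.8980 = 1.9706
Higher: breed at age 1 (2.2290).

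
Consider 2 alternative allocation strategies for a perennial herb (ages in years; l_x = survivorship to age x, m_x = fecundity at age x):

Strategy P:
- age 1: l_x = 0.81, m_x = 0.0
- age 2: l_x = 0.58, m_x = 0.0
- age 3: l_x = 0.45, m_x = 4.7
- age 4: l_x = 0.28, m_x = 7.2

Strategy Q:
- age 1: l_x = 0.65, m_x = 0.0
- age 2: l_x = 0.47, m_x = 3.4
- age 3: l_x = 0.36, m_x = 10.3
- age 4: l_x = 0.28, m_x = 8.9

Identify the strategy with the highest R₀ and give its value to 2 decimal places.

Strategy P: R₀ = 0.81×0.0 + 0.58×0.0 + 0.45×4.7 + 0.28×7.2 = 4.1310
Strategy Q: R₀ = 0.65×0.0 + 0.47×3.4 + 0.36×10.3 + 0.28×8.9 = 7.7980
Highest R₀: strategy Q with 7.7980.

7.80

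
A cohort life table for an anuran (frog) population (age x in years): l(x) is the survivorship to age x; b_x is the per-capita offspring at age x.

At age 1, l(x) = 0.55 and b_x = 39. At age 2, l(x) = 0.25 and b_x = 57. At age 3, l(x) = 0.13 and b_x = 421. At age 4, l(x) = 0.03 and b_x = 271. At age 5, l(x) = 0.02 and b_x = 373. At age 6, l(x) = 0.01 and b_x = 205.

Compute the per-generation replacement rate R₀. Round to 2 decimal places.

108.07

R₀ = Σ l(x) b_x:
  age 1: 0.55 × 39 = 21.4500
  age 2: 0.25 × 57 = 14.2500
  age 3: 0.13 × 421 = 54.7300
  age 4: 0.03 × 271 = 8.1300
  age 5: 0.02 × 373 = 7.4600
  age 6: 0.01 × 205 = 2.0500
R₀ = 21.4500 + 14.2500 + 54.7300 + 8.1300 + 7.4600 + 2.0500 = 108.0700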